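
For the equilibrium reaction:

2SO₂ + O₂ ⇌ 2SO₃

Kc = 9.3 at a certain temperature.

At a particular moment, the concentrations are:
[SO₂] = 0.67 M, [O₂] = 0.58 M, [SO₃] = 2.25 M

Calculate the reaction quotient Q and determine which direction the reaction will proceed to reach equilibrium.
Q = 19.444, Q > K, reaction proceeds reverse (toward reactants)

Q = ([SO₃]^2) / ([SO₂]^2 × [O₂])
  = ((2.25)^2) / ((0.67)^2·(0.58)) = 5.0625/0.26036 = 19.44
Since Q = 19.44 > Kc = 9.3, the reaction proceeds reverse (toward reactants) to reach equilibrium.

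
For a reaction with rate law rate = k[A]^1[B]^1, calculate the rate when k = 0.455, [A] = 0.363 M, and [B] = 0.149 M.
0.02461 M/s

rate = k·[A]^1·[B]^1 = 0.455·(0.363)^1·(0.149)^1 = 0.455·0.363·0.149 = 0.02461 M/s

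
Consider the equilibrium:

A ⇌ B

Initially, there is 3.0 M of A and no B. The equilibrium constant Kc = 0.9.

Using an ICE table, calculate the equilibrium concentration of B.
[B] = 1.421 M

ICE: [A] = 3.0 − x, [B] = x.
Kc = x/(3.0 − x) = 0.9 ⇒ x = 0.9·3.0/(1 + 0.9) = 2.7/1.9 = 1.421.
[B] = x = 1.421 M.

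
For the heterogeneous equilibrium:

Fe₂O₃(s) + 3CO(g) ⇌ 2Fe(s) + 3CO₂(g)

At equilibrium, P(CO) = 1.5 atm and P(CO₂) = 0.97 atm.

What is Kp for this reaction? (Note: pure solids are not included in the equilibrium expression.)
K_p = 0.270

Solids (Fe₂O₃, Fe) are excluded.
Kp = P(CO₂)³/P(CO)³ = (0.97)³/(1.5)³ = 0.9127/3.375 = 0.270.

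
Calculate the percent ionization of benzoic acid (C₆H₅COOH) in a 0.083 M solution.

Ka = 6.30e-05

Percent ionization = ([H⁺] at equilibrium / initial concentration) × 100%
Percent ionization = 2.72%

Let x = [H⁺]. Ka = x²/(C - x) ⇒ x² + (6.30e-05)x - (6.30e-05)(0.083) = 0. x = 2.2554e-03. Percent = (2.2554e-03/0.083) × 100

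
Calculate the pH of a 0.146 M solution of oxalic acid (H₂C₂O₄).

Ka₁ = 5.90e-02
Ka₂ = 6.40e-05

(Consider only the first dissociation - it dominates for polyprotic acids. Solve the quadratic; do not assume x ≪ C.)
pH = 1.17

x² + Ka₁·x − Ka₁·C = 0 with Ka₁ = 5.90e-02, C = 0.146.
x = (−Ka₁ + √(Ka₁² + 4·Ka₁·C))/2 = 6.7887e-02 M, so pH = 1.17.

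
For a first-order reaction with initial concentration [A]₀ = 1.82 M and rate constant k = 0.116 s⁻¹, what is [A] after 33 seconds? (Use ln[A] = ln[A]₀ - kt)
0.0396 M

ln[A] = ln[A]₀ - k·t = ln(1.82) - (0.116)·(33) = 0.5988 - 3.8280 = -3.2292
[A] = e^(-3.2292) = 0.0396 M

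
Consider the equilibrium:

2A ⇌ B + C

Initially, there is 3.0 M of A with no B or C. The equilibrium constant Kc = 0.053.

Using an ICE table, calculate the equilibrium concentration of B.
[B] = 0.473 M

ICE: [A] = 3.0 − 2x, [B] = [C] = x.
Kc = x²/(3.0 − 2x)² = 0.053 ⇒ √Kc = x/(3.0 − 2x).
x = √0.053·3.0/(1 + 2√0.053) = 0.23022·3.0/1.4604 = 0.47291.
[B] = x = 0.473 M.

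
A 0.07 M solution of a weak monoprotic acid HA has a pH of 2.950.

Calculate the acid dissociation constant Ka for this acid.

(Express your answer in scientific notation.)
K_a = 1.83e-05

[H⁺] = 10^(−pH) = 10^(−2.950) = 1.122e-03 M. For HA ⇌ H⁺ + A⁻, Ka = x²/(C − x) = (1.122e-03)²/(0.07 − 1.122e-03) = 1.83e-05.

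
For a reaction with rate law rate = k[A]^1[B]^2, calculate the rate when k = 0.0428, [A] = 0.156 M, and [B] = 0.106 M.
7.502e-05 M/s

rate = k·[A]^1·[B]^2 = 0.0428·(0.156)^1·(0.106)^2 = 0.0428·0.156·0.011236 = 7.502e-05 M/s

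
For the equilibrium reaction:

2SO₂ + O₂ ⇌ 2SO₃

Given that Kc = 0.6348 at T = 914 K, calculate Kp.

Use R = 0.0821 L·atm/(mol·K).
K_p = 0.0085

Δn = (moles gaseous products) − (moles gaseous reactants) = -1
T = 914 K; RT = 0.0821 × 914 = 75.0394
Kp = Kc·(RT)^Δn = 0.6348 × (75.0394)^-1 = 0.6348 × 0.0133263 = 0.0085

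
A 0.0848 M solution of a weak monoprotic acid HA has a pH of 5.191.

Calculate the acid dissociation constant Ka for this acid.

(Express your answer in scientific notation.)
K_a = 4.89e-10

[H⁺] = 10^(−pH) = 10^(−5.191) = 6.442e-06 M. For HA ⇌ H⁺ + A⁻, Ka = x²/(C − x) = (6.442e-06)²/(0.0848 − 6.442e-06) = 4.89e-10.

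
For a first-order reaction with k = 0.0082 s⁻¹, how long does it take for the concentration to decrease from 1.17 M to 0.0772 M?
331.51 s

From ln[A] = ln[A]₀ - k·t: t = ln([A]₀/[A])/k = ln(1.17/0.0772)/0.0082 = ln(15.1554)/0.0082 = 2.7184/0.0082 = 331.51 s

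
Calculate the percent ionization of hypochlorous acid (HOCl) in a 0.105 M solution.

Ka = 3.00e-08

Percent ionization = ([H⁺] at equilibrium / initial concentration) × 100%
Percent ionization = 0.0534%

Let x = [H⁺]. Ka = x²/(C - x) ⇒ x² + (3.00e-08)x - (3.00e-08)(0.105) = 0. x = 5.6110e-05. Percent = (5.6110e-05/0.105) × 100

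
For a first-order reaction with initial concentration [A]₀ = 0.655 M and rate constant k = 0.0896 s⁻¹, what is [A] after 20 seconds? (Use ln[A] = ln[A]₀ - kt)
0.1091 M

ln[A] = ln[A]₀ - k·t = ln(0.655) - (0.0896)·(20) = -0.4231 - 1.7920 = -2.2151
[A] = e^(-2.2151) = 0.1091 M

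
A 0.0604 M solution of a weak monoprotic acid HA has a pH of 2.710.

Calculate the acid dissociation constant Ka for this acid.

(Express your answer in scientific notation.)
K_a = 6.50e-05

[H⁺] = 10^(−pH) = 10^(−2.710) = 1.950e-03 M. For HA ⇌ H⁺ + A⁻, Ka = x²/(C − x) = (1.950e-03)²/(0.0604 − 1.950e-03) = 6.50e-05.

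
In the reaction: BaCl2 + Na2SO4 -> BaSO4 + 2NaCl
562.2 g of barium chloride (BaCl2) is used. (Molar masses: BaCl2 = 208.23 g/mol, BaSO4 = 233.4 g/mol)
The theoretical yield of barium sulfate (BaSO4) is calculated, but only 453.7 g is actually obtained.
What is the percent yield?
Moles of BaCl2 = 562.2 g ÷ 208.23 g/mol = 2.6999 mol
Mole ratio: 1 mol BaSO4 / 1 mol BaCl2
Moles of BaSO4 = 2.6999 × (1/1) = 2.6999 mol
Theoretical yield = 2.6999 mol × 233.4 g/mol = 630.16 g
Actual yield = 453.7 g
Percent yield = (453.7 / 630.16) × 100% = 72.0%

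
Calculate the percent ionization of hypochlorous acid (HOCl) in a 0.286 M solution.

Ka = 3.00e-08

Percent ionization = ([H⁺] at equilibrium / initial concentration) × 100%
Percent ionization = 0.0324%

Let x = [H⁺]. Ka = x²/(C - x) ⇒ x² + (3.00e-08)x - (3.00e-08)(0.286) = 0. x = 9.2613e-05. Percent = (9.2613e-05/0.286) × 100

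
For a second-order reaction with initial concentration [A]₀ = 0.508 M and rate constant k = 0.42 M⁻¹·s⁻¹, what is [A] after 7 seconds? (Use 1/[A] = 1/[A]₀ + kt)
0.2037 M

1/[A] = 1/[A]₀ + k·t = 1/0.508 + (0.42)·(7) = 1.9685 + 2.9400 = 4.9085
[A] = 1/4.9085 = 0.2037 M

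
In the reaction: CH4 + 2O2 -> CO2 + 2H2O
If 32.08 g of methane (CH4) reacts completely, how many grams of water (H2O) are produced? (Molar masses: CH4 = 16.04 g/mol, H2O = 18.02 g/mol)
Moles of CH4 = 32.08 g ÷ 16.04 g/mol = 2 mol
Mole ratio: 2 mol H2O / 1 mol CH4
Moles of H2O = 2 × (2/1) = 4 mol
Mass of H2O = 4 mol × 18.02 g/mol = 72.08 g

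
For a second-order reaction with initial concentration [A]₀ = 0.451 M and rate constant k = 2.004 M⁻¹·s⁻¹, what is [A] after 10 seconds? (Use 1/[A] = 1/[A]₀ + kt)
0.0449 M

1/[A] = 1/[A]₀ + k·t = 1/0.451 + (2.004)·(10) = 2.2173 + 20.0400 = 22.2573
[A] = 1/22.2573 = 0.0449 M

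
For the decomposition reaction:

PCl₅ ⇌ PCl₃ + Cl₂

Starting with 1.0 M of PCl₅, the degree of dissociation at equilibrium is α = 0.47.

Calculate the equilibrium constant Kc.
K_c = 0.4168

x = α·[A]₀ = 0.47 × 1.0 = 0.47 M dissociated.
At eq: [PCl₅] = 1.0 − 0.47 = 0.53 M; [PCl₃] = [Cl₂] = x = 0.47 M.
Kc = [PCl₃][Cl₂]/[PCl₅] = (0.47)²/0.53 = 0.4168.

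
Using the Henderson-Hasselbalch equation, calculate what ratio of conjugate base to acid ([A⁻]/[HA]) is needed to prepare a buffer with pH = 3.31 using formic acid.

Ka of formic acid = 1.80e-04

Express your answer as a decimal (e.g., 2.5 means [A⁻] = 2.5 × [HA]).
[A⁻]/[HA] = 0.368

pKa = −log(1.80e-04) = 3.7447. pH = pKa + log([A⁻]/[HA]). 3.31 = 3.7447 + log(ratio). log(ratio) = 3.31 − 3.7447 = -0.4347. ratio = 10^(-0.4347) = 0.368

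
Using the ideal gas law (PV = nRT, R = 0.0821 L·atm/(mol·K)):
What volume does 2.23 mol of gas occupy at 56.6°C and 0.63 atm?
T = 56.6°C + 273.15 = 329.75 K
V = nRT/P = (2.23 × 0.0821 × 329.75) / 0.63
V = 95.83 L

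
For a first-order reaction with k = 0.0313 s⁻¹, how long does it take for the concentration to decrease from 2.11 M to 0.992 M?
24.11 s

From ln[A] = ln[A]₀ - k·t: t = ln([A]₀/[A])/k = ln(2.11/0.992)/0.0313 = ln(2.1270)/0.0313 = 0.7547/0.0313 = 24.11 s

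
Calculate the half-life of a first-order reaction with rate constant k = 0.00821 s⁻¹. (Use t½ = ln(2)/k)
84.43 s

t½ = ln(2)/k = 0.6931/0.00821 = 84.43 s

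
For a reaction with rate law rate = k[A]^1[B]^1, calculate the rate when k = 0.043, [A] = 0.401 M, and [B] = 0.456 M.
0.007863 M/s

rate = k·[A]^1·[B]^1 = 0.043·(0.401)^1·(0.456)^1 = 0.043·0.401·0.456 = 0.007863 M/s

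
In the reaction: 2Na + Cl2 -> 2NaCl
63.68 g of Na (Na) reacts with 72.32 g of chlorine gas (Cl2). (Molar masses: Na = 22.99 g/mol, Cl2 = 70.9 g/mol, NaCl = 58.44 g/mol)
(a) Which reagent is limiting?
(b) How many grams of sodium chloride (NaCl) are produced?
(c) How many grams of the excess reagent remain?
(a) Cl2, (b) 119.2 g, (c) 16.78 g

Moles of Na = 63.68 g ÷ 22.99 g/mol = 2.7699 mol
Moles of Cl2 = 72.32 g ÷ 70.9 g/mol = 1.02003 mol
Moles ÷ coefficient: Na: 2.7699/2 = 1.385, Cl2: 1.02003/1 = 1.02
(a) Cl2 has the smaller value, so Cl2 is the limiting reagent.
(b) Moles of NaCl = 1.02003 mol Cl2 × (2/1) = 2.04006 mol; mass = 2.04006 mol × 58.44 g/mol = 119.2 g
(c) Na consumed = 1.02003 × (2/1) = 2.04006 mol; remaining = 2.7699 − 2.04006 = 0.729844 mol; mass = 0.729844 mol × 22.99 g/mol = 16.78 g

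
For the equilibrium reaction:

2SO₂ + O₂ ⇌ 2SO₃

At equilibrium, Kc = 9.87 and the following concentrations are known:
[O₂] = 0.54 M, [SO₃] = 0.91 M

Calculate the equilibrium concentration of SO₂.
[SO₂] = 0.3942 M

Kc = ([SO₃]^2) / ([SO₂]^2 × [O₂]) = 9.87
[SO₂]^2 = (product terms)/(Kc · other reactant terms) = 0.8281 / (9.87 · 0.54) = 0.15537
[SO₂] = (0.15537)^(1/2) = 0.3942 M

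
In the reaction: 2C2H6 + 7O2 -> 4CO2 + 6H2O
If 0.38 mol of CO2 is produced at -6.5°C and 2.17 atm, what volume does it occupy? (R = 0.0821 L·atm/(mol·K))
T = -6.5°C + 273.15 = 266.65 K
V = nRT/P = (0.38 × 0.0821 × 266.65) / 2.17
V = 3.83 L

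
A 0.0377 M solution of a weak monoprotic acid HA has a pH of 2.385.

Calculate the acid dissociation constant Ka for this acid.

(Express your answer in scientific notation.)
K_a = 5.06e-04

[H⁺] = 10^(−pH) = 10^(−2.385) = 4.121e-03 M. For HA ⇌ H⁺ + A⁻, Ka = x²/(C − x) = (4.121e-03)²/(0.0377 − 4.121e-03) = 5.06e-04.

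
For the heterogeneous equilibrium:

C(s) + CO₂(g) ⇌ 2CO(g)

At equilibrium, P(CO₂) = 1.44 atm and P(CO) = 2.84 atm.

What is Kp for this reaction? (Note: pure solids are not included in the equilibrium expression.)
K_p = 5.601

Solid C is excluded.
Kp = P(CO)²/P(CO₂) = (2.84)²/1.44 = 8.066/1.44 = 5.601.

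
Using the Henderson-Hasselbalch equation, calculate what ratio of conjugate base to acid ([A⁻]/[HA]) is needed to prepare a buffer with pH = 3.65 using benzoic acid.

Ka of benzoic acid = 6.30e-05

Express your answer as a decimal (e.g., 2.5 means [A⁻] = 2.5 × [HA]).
[A⁻]/[HA] = 0.281

pKa = −log(6.30e-05) = 4.2007. pH = pKa + log([A⁻]/[HA]). 3.65 = 4.2007 + log(ratio). log(ratio) = 3.65 − 4.2007 = -0.5507. ratio = 10^(-0.5507) = 0.281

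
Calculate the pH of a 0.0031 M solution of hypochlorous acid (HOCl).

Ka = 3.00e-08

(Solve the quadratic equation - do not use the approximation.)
pH = 5.02

x² + Ka×x - Ka×C = 0. Using quadratic formula: [H⁺] = 9.6287e-06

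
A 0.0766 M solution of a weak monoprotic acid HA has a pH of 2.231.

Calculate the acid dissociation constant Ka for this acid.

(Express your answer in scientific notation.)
K_a = 4.88e-04

[H⁺] = 10^(−pH) = 10^(−2.231) = 5.875e-03 M. For HA ⇌ H⁺ + A⁻, Ka = x²/(C − x) = (5.875e-03)²/(0.0766 − 5.875e-03) = 4.88e-04.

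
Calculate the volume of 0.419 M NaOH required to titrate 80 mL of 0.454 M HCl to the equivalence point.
V_{base} = 86.7 mL

At equivalence: moles acid = moles base.
moles HCl = 0.454 M × 0.08 L = 0.03632 mol
V_NaOH = 0.03632 mol ÷ 0.419 M = 0.08668 L = 86.7 mL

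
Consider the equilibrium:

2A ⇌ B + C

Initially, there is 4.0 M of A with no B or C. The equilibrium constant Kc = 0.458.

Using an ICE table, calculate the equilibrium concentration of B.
[B] = 1.150 M

ICE: [A] = 4.0 − 2x, [B] = [C] = x.
Kc = x²/(4.0 − 2x)² = 0.458 ⇒ √Kc = x/(4.0 − 2x).
x = √0.458·4.0/(1 + 2√0.458) = 0.67676·4.0/2.3535 = 1.1502.
[B] = x = 1.150 M.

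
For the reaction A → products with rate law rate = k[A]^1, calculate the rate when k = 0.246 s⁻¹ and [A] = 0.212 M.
0.05215 M/s

rate = k·[A]^1 = 0.246·(0.212)^1 = 0.246·0.212 = 0.05215 M/s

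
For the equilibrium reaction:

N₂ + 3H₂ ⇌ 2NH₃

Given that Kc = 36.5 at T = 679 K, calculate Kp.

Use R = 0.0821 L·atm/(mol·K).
K_p = 0.0117

Δn = (moles gaseous products) − (moles gaseous reactants) = -2
T = 679 K; RT = 0.0821 × 679 = 55.7459
Kp = Kc·(RT)^Δn = 36.5 × (55.7459)^-2 = 36.5 × 0.000321791 = 0.0117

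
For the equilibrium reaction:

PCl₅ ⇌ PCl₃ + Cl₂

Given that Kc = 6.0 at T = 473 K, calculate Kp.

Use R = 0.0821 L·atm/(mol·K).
K_p = 232.9998

Δn = (moles gaseous products) − (moles gaseous reactants) = 1
T = 473 K; RT = 0.0821 × 473 = 38.8333
Kp = Kc·(RT)^Δn = 6.0 × (38.8333)^1 = 6.0 × 38.8333 = 232.9998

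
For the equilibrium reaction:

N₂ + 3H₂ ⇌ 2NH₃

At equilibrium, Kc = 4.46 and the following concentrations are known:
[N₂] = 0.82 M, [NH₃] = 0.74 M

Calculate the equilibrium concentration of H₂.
[H₂] = 0.5310 M

Kc = ([NH₃]^2) / ([N₂] × [H₂]^3) = 4.46
[H₂]^3 = (product terms)/(Kc · other reactant terms) = 0.5476 / (4.46 · 0.82) = 0.14973
[H₂] = (0.14973)^(1/3) = 0.5310 M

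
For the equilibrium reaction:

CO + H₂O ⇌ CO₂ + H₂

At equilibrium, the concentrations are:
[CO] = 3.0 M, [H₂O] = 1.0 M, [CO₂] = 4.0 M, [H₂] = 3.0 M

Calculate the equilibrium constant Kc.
K_c = 4.0000

Kc = ([CO₂] × [H₂]) / ([CO] × [H₂O])
   = ((4.0)·(3.0)) / ((3.0)·(1.0))
   = 12 / 3 = 4.0000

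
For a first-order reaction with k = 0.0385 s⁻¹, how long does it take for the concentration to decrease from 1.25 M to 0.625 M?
18.00 s

From ln[A] = ln[A]₀ - k·t: t = ln([A]₀/[A])/k = ln(1.25/0.625)/0.0385 = ln(2.0000)/0.0385 = 0.6931/0.0385 = 18.00 s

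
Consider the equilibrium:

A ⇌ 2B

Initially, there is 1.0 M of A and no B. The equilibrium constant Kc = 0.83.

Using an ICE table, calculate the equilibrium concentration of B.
[B] = 0.727 M

ICE: [A] = 1.0 − x, [B] = 2x.
Kc = (2x)²/(1.0 − x) = 0.83 ⇒ 4x² + 0.83x − 0.83 = 0.
x = (−0.83 + √(0.83² + 4·4·0.83))/(2·4) = (−0.83 + √13.969)/8 = 0.36344.
[B] = 2x = 0.727 M.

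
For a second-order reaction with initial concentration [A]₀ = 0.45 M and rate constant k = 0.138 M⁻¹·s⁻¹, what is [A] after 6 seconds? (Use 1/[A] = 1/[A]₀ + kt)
0.3278 M

1/[A] = 1/[A]₀ + k·t = 1/0.45 + (0.138)·(6) = 2.2222 + 0.8280 = 3.0502
[A] = 1/3.0502 = 0.3278 M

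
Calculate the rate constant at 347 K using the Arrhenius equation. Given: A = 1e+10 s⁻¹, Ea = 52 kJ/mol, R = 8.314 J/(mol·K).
1.49e+02 s⁻¹

k = A·exp(-Ea/(R·T)) = 1e+10·exp(-52000/(8.314·347)) = 1e+10·exp(-18.0245) = 1e+10·1.4861e-08 = 1.49e+02 s⁻¹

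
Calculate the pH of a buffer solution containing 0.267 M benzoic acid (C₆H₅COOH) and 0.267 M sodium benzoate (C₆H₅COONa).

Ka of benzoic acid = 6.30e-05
pH = 4.20

pKa = -log(6.30e-05) = 4.20. pH = pKa + log([A⁻]/[HA]) = 4.20 + log(0.267/0.267)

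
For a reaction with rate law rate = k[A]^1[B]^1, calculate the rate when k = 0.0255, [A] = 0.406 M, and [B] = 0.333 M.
0.003448 M/s

rate = k·[A]^1·[B]^1 = 0.0255·(0.406)^1·(0.333)^1 = 0.0255·0.406·0.333 = 0.003448 M/s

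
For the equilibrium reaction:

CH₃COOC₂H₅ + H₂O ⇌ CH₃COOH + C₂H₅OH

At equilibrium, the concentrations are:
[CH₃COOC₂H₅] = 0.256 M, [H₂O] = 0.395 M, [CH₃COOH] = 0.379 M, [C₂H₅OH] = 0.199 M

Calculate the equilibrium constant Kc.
K_c = 0.7459

Kc = ([CH₃COOH] × [C₂H₅OH]) / ([CH₃COOC₂H₅] × [H₂O])
   = ((0.379)·(0.199)) / ((0.256)·(0.395))
   = 0.075421 / 0.10112 = 0.7459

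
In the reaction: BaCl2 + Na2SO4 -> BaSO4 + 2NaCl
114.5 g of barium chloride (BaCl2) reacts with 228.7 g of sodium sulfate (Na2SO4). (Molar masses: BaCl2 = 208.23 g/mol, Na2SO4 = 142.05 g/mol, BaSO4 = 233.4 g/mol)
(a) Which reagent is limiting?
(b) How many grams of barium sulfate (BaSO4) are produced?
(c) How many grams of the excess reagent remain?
(a) BaCl2, (b) 128.3 g, (c) 150.6 g

Moles of BaCl2 = 114.5 g ÷ 208.23 g/mol = 0.549873 mol
Moles of Na2SO4 = 228.7 g ÷ 142.05 g/mol = 1.61 mol
Moles ÷ coefficient: BaCl2: 0.549873/1 = 0.5499, Na2SO4: 1.61/1 = 1.61
(a) BaCl2 has the smaller value, so BaCl2 is the limiting reagent.
(b) Moles of BaSO4 = 0.549873 mol BaCl2 × (1/1) = 0.549873 mol; mass = 0.549873 mol × 233.4 g/mol = 128.3 g
(c) Na2SO4 consumed = 0.549873 × (1/1) = 0.549873 mol; remaining = 1.61 − 0.549873 = 1.06012 mol; mass = 1.06012 mol × 142.05 g/mol = 150.6 g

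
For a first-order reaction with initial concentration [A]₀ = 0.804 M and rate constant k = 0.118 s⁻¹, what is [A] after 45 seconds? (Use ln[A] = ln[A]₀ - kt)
0.0040 M

ln[A] = ln[A]₀ - k·t = ln(0.804) - (0.118)·(45) = -0.2182 - 5.3100 = -5.5282
[A] = e^(-5.5282) = 0.0040 M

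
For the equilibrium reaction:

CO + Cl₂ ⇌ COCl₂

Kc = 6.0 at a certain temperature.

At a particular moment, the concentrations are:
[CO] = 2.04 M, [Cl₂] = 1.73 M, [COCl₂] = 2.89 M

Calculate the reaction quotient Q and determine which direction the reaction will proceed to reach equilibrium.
Q = 0.819, Q < K, reaction proceeds forward (toward products)

Q = ([COCl₂]) / ([CO] × [Cl₂])
  = ((2.89)) / ((2.04)·(1.73)) = 2.89/3.5292 = 0.8189
Since Q = 0.8189 < Kc = 6.0, the reaction proceeds forward (toward products) to reach equilibrium.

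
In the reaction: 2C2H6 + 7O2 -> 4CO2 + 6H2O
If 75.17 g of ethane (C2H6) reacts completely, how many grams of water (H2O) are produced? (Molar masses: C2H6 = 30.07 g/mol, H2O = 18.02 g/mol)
Moles of C2H6 = 75.17 g ÷ 30.07 g/mol = 2.49983 mol
Mole ratio: 6 mol H2O / 2 mol C2H6
Moles of H2O = 2.49983 × (6/2) = 7.4995 mol
Mass of H2O = 7.4995 mol × 18.02 g/mol = 135.1 g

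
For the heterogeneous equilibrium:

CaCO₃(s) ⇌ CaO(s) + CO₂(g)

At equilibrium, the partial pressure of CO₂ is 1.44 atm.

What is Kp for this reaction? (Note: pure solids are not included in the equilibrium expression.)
K_p = 1.44

Solids (CaCO₃, CaO) have activity 1 and are excluded.
Kp = P(CO₂) = 1.44.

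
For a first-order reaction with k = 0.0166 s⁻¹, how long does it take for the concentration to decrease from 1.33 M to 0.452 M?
65.02 s

From ln[A] = ln[A]₀ - k·t: t = ln([A]₀/[A])/k = ln(1.33/0.452)/0.0166 = ln(2.9425)/0.0166 = 1.0793/0.0166 = 65.02 s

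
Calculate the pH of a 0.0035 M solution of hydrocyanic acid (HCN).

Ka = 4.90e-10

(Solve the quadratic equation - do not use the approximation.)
pH = 5.88

x² + Ka×x - Ka×C = 0. Using quadratic formula: [H⁺] = 1.3093e-06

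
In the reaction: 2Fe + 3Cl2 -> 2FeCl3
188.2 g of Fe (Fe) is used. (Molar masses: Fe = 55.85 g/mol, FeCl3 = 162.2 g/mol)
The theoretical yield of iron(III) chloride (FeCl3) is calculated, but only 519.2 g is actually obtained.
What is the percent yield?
Moles of Fe = 188.2 g ÷ 55.85 g/mol = 3.36974 mol
Mole ratio: 2 mol FeCl3 / 2 mol Fe
Moles of FeCl3 = 3.36974 × (2/2) = 3.36974 mol
Theoretical yield = 3.36974 mol × 162.2 g/mol = 546.57 g
Actual yield = 519.2 g
Percent yield = (519.2 / 546.57) × 100% = 95.0%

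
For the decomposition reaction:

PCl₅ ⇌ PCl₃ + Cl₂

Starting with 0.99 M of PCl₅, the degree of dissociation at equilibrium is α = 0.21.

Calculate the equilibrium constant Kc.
K_c = 0.0553

x = α·[A]₀ = 0.21 × 0.99 = 0.2079 M dissociated.
At eq: [PCl₅] = 0.99 − 0.2079 = 0.7821 M; [PCl₃] = [Cl₂] = x = 0.2079 M.
Kc = [PCl₃][Cl₂]/[PCl₅] = (0.2079)²/0.7821 = 0.05526.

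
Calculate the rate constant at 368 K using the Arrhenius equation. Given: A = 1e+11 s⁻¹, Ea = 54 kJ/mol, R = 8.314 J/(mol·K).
2.16e+03 s⁻¹

k = A·exp(-Ea/(R·T)) = 1e+11·exp(-54000/(8.314·368)) = 1e+11·exp(-17.6496) = 1e+11·2.1620e-08 = 2.16e+03 s⁻¹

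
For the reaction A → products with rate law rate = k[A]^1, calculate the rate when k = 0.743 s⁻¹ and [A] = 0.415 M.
0.3083 M/s

rate = k·[A]^1 = 0.743·(0.415)^1 = 0.743·0.415 = 0.3083 M/s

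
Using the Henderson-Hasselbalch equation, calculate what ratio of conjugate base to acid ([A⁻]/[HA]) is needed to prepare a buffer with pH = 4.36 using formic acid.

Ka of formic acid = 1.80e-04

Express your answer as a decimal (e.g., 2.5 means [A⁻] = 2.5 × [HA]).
[A⁻]/[HA] = 4.124

pKa = −log(1.80e-04) = 3.7447. pH = pKa + log([A⁻]/[HA]). 4.36 = 3.7447 + log(ratio). log(ratio) = 4.36 − 3.7447 = 0.6153. ratio = 10^(0.6153) = 4.124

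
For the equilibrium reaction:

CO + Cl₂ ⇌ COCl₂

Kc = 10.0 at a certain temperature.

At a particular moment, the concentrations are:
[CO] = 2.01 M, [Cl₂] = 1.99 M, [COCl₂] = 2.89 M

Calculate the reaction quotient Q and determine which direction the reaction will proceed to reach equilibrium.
Q = 0.723, Q < K, reaction proceeds forward (toward products)

Q = ([COCl₂]) / ([CO] × [Cl₂])
  = ((2.89)) / ((2.01)·(1.99)) = 2.89/3.9999 = 0.7225
Since Q = 0.7225 < Kc = 10.0, the reaction proceeds forward (toward products) to reach equilibrium.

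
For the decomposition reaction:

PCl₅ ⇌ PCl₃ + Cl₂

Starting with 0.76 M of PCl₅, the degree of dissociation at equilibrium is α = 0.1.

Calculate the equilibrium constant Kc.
K_c = 0.0084

x = α·[A]₀ = 0.1 × 0.76 = 0.076 M dissociated.
At eq: [PCl₅] = 0.76 − 0.076 = 0.684 M; [PCl₃] = [Cl₂] = x = 0.076 M.
Kc = [PCl₃][Cl₂]/[PCl₅] = (0.076)²/0.684 = 0.008444.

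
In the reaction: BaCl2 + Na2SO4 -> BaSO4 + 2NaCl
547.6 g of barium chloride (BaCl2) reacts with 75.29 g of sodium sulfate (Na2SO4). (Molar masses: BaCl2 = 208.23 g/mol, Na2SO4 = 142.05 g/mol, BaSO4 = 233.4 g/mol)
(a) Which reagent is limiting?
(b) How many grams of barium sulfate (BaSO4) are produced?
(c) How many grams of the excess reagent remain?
(a) Na2SO4, (b) 123.7 g, (c) 437.2 g

Moles of BaCl2 = 547.6 g ÷ 208.23 g/mol = 2.62978 mol
Moles of Na2SO4 = 75.29 g ÷ 142.05 g/mol = 0.530025 mol
Moles ÷ coefficient: BaCl2: 2.62978/1 = 2.63, Na2SO4: 0.530025/1 = 0.53
(a) Na2SO4 has the smaller value, so Na2SO4 is the limiting reagent.
(b) Moles of BaSO4 = 0.530025 mol Na2SO4 × (1/1) = 0.530025 mol; mass = 0.530025 mol × 233.4 g/mol = 123.7 g
(c) BaCl2 consumed = 0.530025 × (1/1) = 0.530025 mol; remaining = 2.62978 − 0.530025 = 2.09976 mol; mass = 2.09976 mol × 208.23 g/mol = 437.2 g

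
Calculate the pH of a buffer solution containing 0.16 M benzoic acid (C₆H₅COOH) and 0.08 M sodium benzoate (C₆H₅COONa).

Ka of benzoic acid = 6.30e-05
pH = 3.90

pKa = -log(6.30e-05) = 4.20. pH = pKa + log([A⁻]/[HA]) = 4.20 + log(0.08/0.16)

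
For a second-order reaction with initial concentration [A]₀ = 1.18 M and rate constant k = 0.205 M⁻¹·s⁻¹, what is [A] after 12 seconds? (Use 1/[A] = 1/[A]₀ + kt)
0.3023 M

1/[A] = 1/[A]₀ + k·t = 1/1.18 + (0.205)·(12) = 0.8475 + 2.4600 = 3.3075
[A] = 1/3.3075 = 0.3023 M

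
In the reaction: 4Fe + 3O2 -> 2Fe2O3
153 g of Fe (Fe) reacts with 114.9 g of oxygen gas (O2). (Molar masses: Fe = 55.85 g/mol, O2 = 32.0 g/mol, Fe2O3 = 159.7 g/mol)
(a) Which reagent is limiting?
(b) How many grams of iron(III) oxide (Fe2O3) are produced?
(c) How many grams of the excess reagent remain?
(a) Fe, (b) 218.7 g, (c) 49.15 g

Moles of Fe = 153 g ÷ 55.85 g/mol = 2.73948 mol
Moles of O2 = 114.9 g ÷ 32.0 g/mol = 3.59063 mol
Moles ÷ coefficient: Fe: 2.73948/4 = 0.6849, O2: 3.59063/3 = 1.197
(a) Fe has the smaller value, so Fe is the limiting reagent.
(b) Moles of Fe2O3 = 2.73948 mol Fe × (2/4) = 1.36974 mol; mass = 1.36974 mol × 159.7 g/mol = 218.7 g
(c) O2 consumed = 2.73948 × (3/4) = 2.05461 mol; remaining = 3.59063 − 2.05461 = 1.53601 mol; mass = 1.53601 mol × 32.0 g/mol = 49.15 g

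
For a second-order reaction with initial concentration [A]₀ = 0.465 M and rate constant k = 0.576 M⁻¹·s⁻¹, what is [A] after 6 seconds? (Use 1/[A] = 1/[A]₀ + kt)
0.1784 M

1/[A] = 1/[A]₀ + k·t = 1/0.465 + (0.576)·(6) = 2.1505 + 3.4560 = 5.6065
[A] = 1/5.6065 = 0.1784 M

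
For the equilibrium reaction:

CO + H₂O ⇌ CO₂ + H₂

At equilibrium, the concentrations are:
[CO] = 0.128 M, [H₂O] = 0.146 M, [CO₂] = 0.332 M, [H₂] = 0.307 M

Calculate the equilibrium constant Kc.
K_c = 5.4540

Kc = ([CO₂] × [H₂]) / ([CO] × [H₂O])
   = ((0.332)·(0.307)) / ((0.128)·(0.146))
   = 0.10192 / 0.018688 = 5.4540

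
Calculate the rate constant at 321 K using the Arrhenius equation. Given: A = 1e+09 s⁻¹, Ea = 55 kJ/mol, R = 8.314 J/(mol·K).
1.12e+00 s⁻¹

k = A·exp(-Ea/(R·T)) = 1e+09·exp(-55000/(8.314·321)) = 1e+09·exp(-20.6086) = 1e+09·1.1215e-09 = 1.12e+00 s⁻¹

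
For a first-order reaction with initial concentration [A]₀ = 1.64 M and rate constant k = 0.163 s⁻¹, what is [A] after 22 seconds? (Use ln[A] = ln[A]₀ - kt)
0.0454 M

ln[A] = ln[A]₀ - k·t = ln(1.64) - (0.163)·(22) = 0.4947 - 3.5860 = -3.0913
[A] = e^(-3.0913) = 0.0454 M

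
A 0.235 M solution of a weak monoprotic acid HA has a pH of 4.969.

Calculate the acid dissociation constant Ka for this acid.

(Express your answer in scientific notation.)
K_a = 4.91e-10

[H⁺] = 10^(−pH) = 10^(−4.969) = 1.074e-05 M. For HA ⇌ H⁺ + A⁻, Ka = x²/(C − x) = (1.074e-05)²/(0.235 − 1.074e-05) = 4.91e-10.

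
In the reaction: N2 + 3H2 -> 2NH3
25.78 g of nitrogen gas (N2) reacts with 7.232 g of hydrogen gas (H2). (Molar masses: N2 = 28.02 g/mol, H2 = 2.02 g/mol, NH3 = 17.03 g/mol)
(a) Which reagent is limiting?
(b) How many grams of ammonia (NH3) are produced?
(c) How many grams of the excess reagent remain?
(a) N2, (b) 31.34 g, (c) 1.656 g

Moles of N2 = 25.78 g ÷ 28.02 g/mol = 0.920057 mol
Moles of H2 = 7.232 g ÷ 2.02 g/mol = 3.5802 mol
Moles ÷ coefficient: N2: 0.920057/1 = 0.9201, H2: 3.5802/3 = 1.193
(a) N2 has the smaller value, so N2 is the limiting reagent.
(b) Moles of NH3 = 0.920057 mol N2 × (2/1) = 1.84011 mol; mass = 1.84011 mol × 17.03 g/mol = 31.34 g
(c) H2 consumed = 0.920057 × (3/1) = 2.76017 mol; remaining = 3.5802 − 2.76017 = 0.820027 mol; mass = 0.820027 mol × 2.02 g/mol = 1.656 g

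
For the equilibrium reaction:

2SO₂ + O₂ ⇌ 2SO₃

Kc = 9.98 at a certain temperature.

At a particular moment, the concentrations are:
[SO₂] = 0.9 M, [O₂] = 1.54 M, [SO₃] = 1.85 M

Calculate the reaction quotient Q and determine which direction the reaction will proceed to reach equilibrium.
Q = 2.744, Q < K, reaction proceeds forward (toward products)

Q = ([SO₃]^2) / ([SO₂]^2 × [O₂])
  = ((1.85)^2) / ((0.9)^2·(1.54)) = 3.4225/1.2474 = 2.744
Since Q = 2.744 < Kc = 9.98, the reaction proceeds forward (toward products) to reach equilibrium.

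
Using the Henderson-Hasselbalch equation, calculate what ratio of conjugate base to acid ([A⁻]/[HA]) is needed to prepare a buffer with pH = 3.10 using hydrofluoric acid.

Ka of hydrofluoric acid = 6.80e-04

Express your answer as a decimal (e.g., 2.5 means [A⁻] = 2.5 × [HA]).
[A⁻]/[HA] = 0.856

pKa = −log(6.80e-04) = 3.1675. pH = pKa + log([A⁻]/[HA]). 3.10 = 3.1675 + log(ratio). log(ratio) = 3.10 − 3.1675 = -0.0675. ratio = 10^(-0.0675) = 0.856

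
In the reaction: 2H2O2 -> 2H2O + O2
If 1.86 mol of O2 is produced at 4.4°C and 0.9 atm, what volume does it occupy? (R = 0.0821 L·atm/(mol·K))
T = 4.4°C + 273.15 = 277.55 K
V = nRT/P = (1.86 × 0.0821 × 277.55) / 0.9
V = 47.09 L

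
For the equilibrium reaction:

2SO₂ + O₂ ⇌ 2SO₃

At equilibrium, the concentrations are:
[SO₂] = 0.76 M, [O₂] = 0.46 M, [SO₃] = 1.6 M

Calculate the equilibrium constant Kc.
K_c = 9.6351

Kc = ([SO₃]^2) / ([SO₂]^2 × [O₂])
   = ((1.6)^2) / ((0.76)^2·(0.46))
   = 2.56 / 0.2657 = 9.6351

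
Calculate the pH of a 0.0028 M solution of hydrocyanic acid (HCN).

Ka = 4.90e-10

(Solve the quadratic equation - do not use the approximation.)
pH = 5.93

x² + Ka×x - Ka×C = 0. Using quadratic formula: [H⁺] = 1.1711e-06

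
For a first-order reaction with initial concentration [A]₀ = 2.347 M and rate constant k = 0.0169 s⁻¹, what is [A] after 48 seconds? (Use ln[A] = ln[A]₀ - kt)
1.0428 M

ln[A] = ln[A]₀ - k·t = ln(2.347) - (0.0169)·(48) = 0.8531 - 0.8112 = 0.0419
[A] = e^(0.0419) = 1.0428 M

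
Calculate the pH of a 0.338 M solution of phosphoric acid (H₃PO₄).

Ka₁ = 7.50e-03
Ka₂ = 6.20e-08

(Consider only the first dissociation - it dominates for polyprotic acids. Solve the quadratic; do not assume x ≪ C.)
pH = 1.33

x² + Ka₁·x − Ka₁·C = 0 with Ka₁ = 7.50e-03, C = 0.338.
x = (−Ka₁ + √(Ka₁² + 4·Ka₁·C))/2 = 4.6738e-02 M, so pH = 1.33.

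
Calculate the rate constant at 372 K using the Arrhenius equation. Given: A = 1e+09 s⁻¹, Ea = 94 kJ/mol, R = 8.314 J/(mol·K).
6.32e-05 s⁻¹

k = A·exp(-Ea/(R·T)) = 1e+09·exp(-94000/(8.314·372)) = 1e+09·exp(-30.3931) = 1e+09·6.3161e-14 = 6.32e-05 s⁻¹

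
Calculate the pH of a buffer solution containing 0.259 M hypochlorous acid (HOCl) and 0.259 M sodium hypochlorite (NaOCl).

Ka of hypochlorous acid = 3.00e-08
pH = 7.52

pKa = -log(3.00e-08) = 7.52. pH = pKa + log([A⁻]/[HA]) = 7.52 + log(0.259/0.259)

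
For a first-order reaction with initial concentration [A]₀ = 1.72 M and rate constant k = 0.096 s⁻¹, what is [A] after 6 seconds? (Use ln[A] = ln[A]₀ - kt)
0.9669 M

ln[A] = ln[A]₀ - k·t = ln(1.72) - (0.096)·(6) = 0.5423 - 0.5760 = -0.0337
[A] = e^(-0.0337) = 0.9669 M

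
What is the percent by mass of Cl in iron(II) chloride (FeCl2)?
Mass of Cl in formula = 35.45 × 2 = 70.9 g/mol
Molar mass = 126.75 g/mol
% Cl = (70.9/126.75) × 100% = 55.94%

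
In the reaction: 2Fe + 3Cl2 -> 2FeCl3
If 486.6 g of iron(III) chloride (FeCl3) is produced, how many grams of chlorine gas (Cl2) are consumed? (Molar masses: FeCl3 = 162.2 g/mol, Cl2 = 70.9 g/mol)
Moles of FeCl3 = 486.6 g ÷ 162.2 g/mol = 3 mol
Mole ratio: 3 mol Cl2 / 2 mol FeCl3
Moles of Cl2 = 3 × (3/2) = 4.5 mol
Mass of Cl2 = 4.5 mol × 70.9 g/mol = 319.1 g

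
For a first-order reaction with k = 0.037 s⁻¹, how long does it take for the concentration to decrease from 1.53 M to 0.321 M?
42.20 s

From ln[A] = ln[A]₀ - k·t: t = ln([A]₀/[A])/k = ln(1.53/0.321)/0.037 = ln(4.7664)/0.037 = 1.5616/0.037 = 42.20 s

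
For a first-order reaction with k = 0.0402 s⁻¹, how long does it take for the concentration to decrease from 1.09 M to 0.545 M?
17.24 s

From ln[A] = ln[A]₀ - k·t: t = ln([A]₀/[A])/k = ln(1.09/0.545)/0.0402 = ln(2.0000)/0.0402 = 0.6931/0.0402 = 17.24 s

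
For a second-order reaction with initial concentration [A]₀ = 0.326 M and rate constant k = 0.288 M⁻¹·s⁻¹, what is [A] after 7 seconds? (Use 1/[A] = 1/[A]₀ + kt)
0.1967 M

1/[A] = 1/[A]₀ + k·t = 1/0.326 + (0.288)·(7) = 3.0675 + 2.0160 = 5.0835
[A] = 1/5.0835 = 0.1967 M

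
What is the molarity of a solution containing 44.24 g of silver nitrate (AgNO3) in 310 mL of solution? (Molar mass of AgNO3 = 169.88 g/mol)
Moles of AgNO3 = 44.24 g ÷ 169.88 g/mol = 0.260419 mol
Volume = 310 mL = 0.31 L
Molarity = 0.260419 mol ÷ 0.31 L = 0.8401 M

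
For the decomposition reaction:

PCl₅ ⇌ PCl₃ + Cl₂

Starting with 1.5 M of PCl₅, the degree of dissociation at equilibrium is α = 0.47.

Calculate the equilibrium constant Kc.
K_c = 0.6252

x = α·[A]₀ = 0.47 × 1.5 = 0.705 M dissociated.
At eq: [PCl₅] = 1.5 − 0.705 = 0.795 M; [PCl₃] = [Cl₂] = x = 0.705 M.
Kc = [PCl₃][Cl₂]/[PCl₅] = (0.705)²/0.795 = 0.6252.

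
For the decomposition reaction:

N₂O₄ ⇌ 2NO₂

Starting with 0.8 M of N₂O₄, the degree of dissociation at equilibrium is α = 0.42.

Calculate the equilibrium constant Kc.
K_c = 0.9732

x = α·[A]₀ = 0.42 × 0.8 = 0.336 M dissociated.
At eq: [N₂O₄] = 0.8 − 0.336 = 0.464 M; [NO₂] = 2x = 0.672 M.
Kc = [NO₂]²/[N₂O₄] = (0.672)²/0.464 = 0.9732.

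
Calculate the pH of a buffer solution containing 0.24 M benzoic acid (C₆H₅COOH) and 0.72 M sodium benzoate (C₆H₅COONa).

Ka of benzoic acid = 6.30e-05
pH = 4.68

pKa = -log(6.30e-05) = 4.20. pH = pKa + log([A⁻]/[HA]) = 4.20 + log(0.72/0.24)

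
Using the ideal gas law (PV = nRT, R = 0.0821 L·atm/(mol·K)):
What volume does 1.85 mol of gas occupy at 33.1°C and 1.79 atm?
T = 33.1°C + 273.15 = 306.25 K
V = nRT/P = (1.85 × 0.0821 × 306.25) / 1.79
V = 25.99 L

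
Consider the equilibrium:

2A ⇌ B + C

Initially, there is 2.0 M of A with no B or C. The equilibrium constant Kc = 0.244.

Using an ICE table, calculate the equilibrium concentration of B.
[B] = 0.497 M

ICE: [A] = 2.0 − 2x, [B] = [C] = x.
Kc = x²/(2.0 − 2x)² = 0.244 ⇒ √Kc = x/(2.0 − 2x).
x = √0.244·2.0/(1 + 2√0.244) = 0.49396·2.0/1.9879 = 0.49696.
[B] = x = 0.497 M.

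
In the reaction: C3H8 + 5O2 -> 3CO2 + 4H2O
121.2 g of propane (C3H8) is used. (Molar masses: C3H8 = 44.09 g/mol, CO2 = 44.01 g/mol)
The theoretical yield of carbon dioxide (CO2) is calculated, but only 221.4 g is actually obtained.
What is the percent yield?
Moles of C3H8 = 121.2 g ÷ 44.09 g/mol = 2.74892 mol
Mole ratio: 3 mol CO2 / 1 mol C3H8
Moles of CO2 = 2.74892 × (3/1) = 8.24677 mol
Theoretical yield = 8.24677 mol × 44.01 g/mol = 362.94 g
Actual yield = 221.4 g
Percent yield = (221.4 / 362.94) × 100% = 61.0%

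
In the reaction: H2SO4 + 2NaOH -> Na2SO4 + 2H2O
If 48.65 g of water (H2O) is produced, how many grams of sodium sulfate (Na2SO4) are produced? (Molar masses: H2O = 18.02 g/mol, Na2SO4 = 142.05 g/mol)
Moles of H2O = 48.65 g ÷ 18.02 g/mol = 2.69978 mol
Mole ratio: 1 mol Na2SO4 / 2 mol H2O
Moles of Na2SO4 = 2.69978 × (1/2) = 1.34989 mol
Mass of Na2SO4 = 1.34989 mol × 142.05 g/mol = 191.8 g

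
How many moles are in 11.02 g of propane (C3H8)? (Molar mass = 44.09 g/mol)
Moles = 11.02 g ÷ 44.09 g/mol = 0.2499 mol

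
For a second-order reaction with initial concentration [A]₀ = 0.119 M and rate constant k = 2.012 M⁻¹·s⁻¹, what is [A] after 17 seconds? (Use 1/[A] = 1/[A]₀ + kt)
0.0235 M

1/[A] = 1/[A]₀ + k·t = 1/0.119 + (2.012)·(17) = 8.4034 + 34.2040 = 42.6074
[A] = 1/42.6074 = 0.0235 M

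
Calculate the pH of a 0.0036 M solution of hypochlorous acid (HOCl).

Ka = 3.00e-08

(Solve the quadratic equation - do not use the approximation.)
pH = 4.98

x² + Ka×x - Ka×C = 0. Using quadratic formula: [H⁺] = 1.0377e-05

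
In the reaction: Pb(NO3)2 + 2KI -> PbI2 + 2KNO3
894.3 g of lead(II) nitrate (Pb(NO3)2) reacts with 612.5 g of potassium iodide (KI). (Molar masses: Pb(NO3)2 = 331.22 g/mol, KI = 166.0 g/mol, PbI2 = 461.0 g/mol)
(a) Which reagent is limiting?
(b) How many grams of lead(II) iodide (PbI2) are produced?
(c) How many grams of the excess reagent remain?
(a) KI, (b) 850.5 g, (c) 283.2 g

Moles of Pb(NO3)2 = 894.3 g ÷ 331.22 g/mol = 2.70002 mol
Moles of KI = 612.5 g ÷ 166.0 g/mol = 3.68976 mol
Moles ÷ coefficient: Pb(NO3)2: 2.70002/1 = 2.7, KI: 3.68976/2 = 1.845
(a) KI has the smaller value, so KI is the limiting reagent.
(b) Moles of PbI2 = 3.68976 mol KI × (1/2) = 1.84488 mol; mass = 1.84488 mol × 461.0 g/mol = 850.5 g
(c) Pb(NO3)2 consumed = 3.68976 × (1/2) = 1.84488 mol; remaining = 2.70002 − 1.84488 = 0.855139 mol; mass = 0.855139 mol × 331.22 g/mol = 283.2 g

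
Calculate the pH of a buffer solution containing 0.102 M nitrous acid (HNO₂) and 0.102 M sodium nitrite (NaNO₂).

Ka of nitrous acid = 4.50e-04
pH = 3.35

pKa = -log(4.50e-04) = 3.35. pH = pKa + log([A⁻]/[HA]) = 3.35 + log(0.102/0.102)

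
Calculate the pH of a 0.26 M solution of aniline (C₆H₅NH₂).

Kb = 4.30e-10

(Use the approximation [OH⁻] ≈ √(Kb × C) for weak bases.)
pH = 9.02

[OH⁻] = √(Kb × C) = √(4.30e-10 × 0.26) = 1.0574e-05. pOH = 4.98, pH = 14 - pOH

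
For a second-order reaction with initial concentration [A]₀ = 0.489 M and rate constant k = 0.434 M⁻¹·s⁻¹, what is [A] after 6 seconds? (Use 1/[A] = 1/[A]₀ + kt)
0.2151 M

1/[A] = 1/[A]₀ + k·t = 1/0.489 + (0.434)·(6) = 2.0450 + 2.6040 = 4.6490
[A] = 1/4.6490 = 0.2151 M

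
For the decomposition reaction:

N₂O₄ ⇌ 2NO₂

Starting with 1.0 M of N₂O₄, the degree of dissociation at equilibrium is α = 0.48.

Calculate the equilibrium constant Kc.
K_c = 1.7723

x = α·[A]₀ = 0.48 × 1.0 = 0.48 M dissociated.
At eq: [N₂O₄] = 1.0 − 0.48 = 0.52 M; [NO₂] = 2x = 0.96 M.
Kc = [NO₂]²/[N₂O₄] = (0.96)²/0.52 = 1.772.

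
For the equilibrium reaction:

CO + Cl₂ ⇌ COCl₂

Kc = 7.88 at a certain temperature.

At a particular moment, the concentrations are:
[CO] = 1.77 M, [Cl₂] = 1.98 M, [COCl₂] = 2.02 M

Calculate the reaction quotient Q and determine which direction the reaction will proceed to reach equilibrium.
Q = 0.576, Q < K, reaction proceeds forward (toward products)

Q = ([COCl₂]) / ([CO] × [Cl₂])
  = ((2.02)) / ((1.77)·(1.98)) = 2.02/3.5046 = 0.5764
Since Q = 0.5764 < Kc = 7.88, the reaction proceeds forward (toward products) to reach equilibrium.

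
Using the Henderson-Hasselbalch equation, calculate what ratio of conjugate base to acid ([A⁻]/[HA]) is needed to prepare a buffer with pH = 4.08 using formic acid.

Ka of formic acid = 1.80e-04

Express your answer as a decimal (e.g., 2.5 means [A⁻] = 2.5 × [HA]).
[A⁻]/[HA] = 2.164

pKa = −log(1.80e-04) = 3.7447. pH = pKa + log([A⁻]/[HA]). 4.08 = 3.7447 + log(ratio). log(ratio) = 4.08 − 3.7447 = 0.3353. ratio = 10^(0.3353) = 2.164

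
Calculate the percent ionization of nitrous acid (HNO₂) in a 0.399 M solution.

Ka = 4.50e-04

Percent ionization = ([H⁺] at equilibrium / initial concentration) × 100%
Percent ionization = 3.3%

Let x = [H⁺]. Ka = x²/(C - x) ⇒ x² + (4.50e-04)x - (4.50e-04)(0.399) = 0. x = 1.3177e-02. Percent = (1.3177e-02/0.399) × 100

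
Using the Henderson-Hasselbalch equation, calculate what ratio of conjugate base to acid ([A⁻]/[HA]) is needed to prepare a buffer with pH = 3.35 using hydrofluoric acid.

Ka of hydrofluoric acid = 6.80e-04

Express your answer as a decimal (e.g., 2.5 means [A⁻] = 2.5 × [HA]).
[A⁻]/[HA] = 1.522

pKa = −log(6.80e-04) = 3.1675. pH = pKa + log([A⁻]/[HA]). 3.35 = 3.1675 + log(ratio). log(ratio) = 3.35 − 3.1675 = 0.1825. ratio = 10^(0.1825) = 1.522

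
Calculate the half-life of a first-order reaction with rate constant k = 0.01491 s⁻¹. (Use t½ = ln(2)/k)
46.49 s

t½ = ln(2)/k = 0.6931/0.01491 = 46.49 s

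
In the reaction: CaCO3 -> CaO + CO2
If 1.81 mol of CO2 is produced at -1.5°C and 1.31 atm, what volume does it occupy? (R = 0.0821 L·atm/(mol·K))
T = -1.5°C + 273.15 = 271.65 K
V = nRT/P = (1.81 × 0.0821 × 271.65) / 1.31
V = 30.81 L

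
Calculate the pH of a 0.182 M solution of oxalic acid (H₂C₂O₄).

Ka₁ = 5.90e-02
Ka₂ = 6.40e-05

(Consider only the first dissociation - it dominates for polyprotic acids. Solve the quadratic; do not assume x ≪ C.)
pH = 1.11

x² + Ka₁·x − Ka₁·C = 0 with Ka₁ = 5.90e-02, C = 0.182.
x = (−Ka₁ + √(Ka₁² + 4·Ka₁·C))/2 = 7.8242e-02 M, so pH = 1.11.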